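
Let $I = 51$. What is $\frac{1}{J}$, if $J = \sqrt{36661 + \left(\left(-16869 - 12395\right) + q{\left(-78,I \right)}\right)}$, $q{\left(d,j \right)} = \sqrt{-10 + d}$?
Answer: $\frac{1}{\sqrt{7397 + 2 i \sqrt{22}}} \approx 0.011627 - 7.37 \cdot 10^{-6} i$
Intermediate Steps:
$J = \sqrt{7397 + 2 i \sqrt{22}}$ ($J = \sqrt{36661 + \left(\left(-16869 - 12395\right) + \sqrt{-10 - 78}\right)} = \sqrt{36661 - \left(29264 - \sqrt{-88}\right)} = \sqrt{36661 - \left(29264 - 2 i \sqrt{22}\right)} = \sqrt{7397 + 2 i \sqrt{22}} \approx 86.006 + 0.0545 i$)
$\frac{1}{J} = \frac{1}{\sqrt{7397 + 2 i \sqrt{22}}}$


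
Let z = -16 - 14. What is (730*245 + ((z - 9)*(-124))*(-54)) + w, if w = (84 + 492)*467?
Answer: 186698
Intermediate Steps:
z = -30
w = 268992 (w = 576*467 = 268992)
(730*245 + ((z - 9)*(-124))*(-54)) + w = (730*245 + ((-30 - 9)*(-124))*(-54)) + 268992 = (178850 - 39*(-124)*(-54)) + 268992 = (178850 + 4836*(-54)) + 268992 = (178850 - 261144) + 268992 = -82294 + 268992 = 186698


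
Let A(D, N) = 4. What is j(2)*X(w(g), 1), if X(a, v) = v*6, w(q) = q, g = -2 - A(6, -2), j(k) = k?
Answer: 12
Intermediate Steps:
g = -6 (g = -2 - 1*4 = -2 - 4 = -6)
X(a, v) = 6*v
j(2)*X(w(g), 1) = 2*(6*1) = 2*6 = 12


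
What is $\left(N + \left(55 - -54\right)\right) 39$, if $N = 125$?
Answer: $9126$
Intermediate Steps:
$\left(N + \left(55 - -54\right)\right) 39 = \left(125 + \left(55 - -54\right)\right) 39 = \left(125 + \left(55 + 54\right)\right) 39 = \left(125 + 109\right) 39 = 234 \cdot 39 = 9126$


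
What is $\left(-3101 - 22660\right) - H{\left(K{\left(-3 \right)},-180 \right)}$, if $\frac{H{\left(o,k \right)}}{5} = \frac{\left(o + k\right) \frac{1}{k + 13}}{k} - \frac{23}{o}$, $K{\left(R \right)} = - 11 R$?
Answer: $- \frac{567798125}{22044} \approx -25758.0$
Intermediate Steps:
$H{\left(o,k \right)} = - \frac{115}{o} + \frac{5 \left(k + o\right)}{k \left(13 + k\right)}$ ($H{\left(o,k \right)} = 5 \left(\frac{\left(o + k\right) \frac{1}{k + 13}}{k} - \frac{23}{o}\right) = 5 \left(\frac{\left(k + o\right) \frac{1}{13 + k}}{k} - \frac{23}{o}\right) = 5 \left(\frac{\frac{1}{13 + k} \left(k + o\right)}{k} - \frac{23}{o}\right) = 5 \left(\frac{k + o}{k \left(13 + k\right)} - \frac{23}{o}\right) = 5 \left(- \frac{23}{o} + \frac{k + o}{k \left(13 + k\right)}\right) = - \frac{115}{o} + \frac{5 \left(k + o\right)}{k \left(13 + k\right)}$)
$\left(-3101 - 22660\right) - H{\left(K{\left(-3 \right)},-180 \right)} = \left(-3101 - 22660\right) - \frac{5 \left(\left(\left(-11\right) \left(-3\right)\right)^{2} - -53820 - 23 \left(-180\right)^{2} - 180 \left(\left(-11\right) \left(-3\right)\right)\right)}{\left(-180\right) \left(\left(-11\right) \left(-3\right)\right) \left(13 - 180\right)} = -25761 - 5 \left(- \frac{1}{180}\right) \frac{1}{33} \frac{1}{-167} \left(33^{2} + 53820 - 745200 - 5940\right) = -25761 - 5 \left(- \frac{1}{180}\right) \frac{1}{33} \left(- \frac{1}{167}\right) \left(1089 + 53820 - 745200 - 5940\right) = -25761 - 5 \left(- \frac{1}{180}\right) \frac{1}{33} \left(- \frac{1}{167}\right) \left(-696231\right) = -25761 - - \frac{77359}{22044} = -25761 + \frac{77359}{22044} = - \frac{567798125}{22044}$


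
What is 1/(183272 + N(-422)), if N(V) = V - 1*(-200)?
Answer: 1/183050 ≈ 5.4630e-6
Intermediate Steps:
N(V) = 200 + V (N(V) = V + 200 = 200 + V)
1/(183272 + N(-422)) = 1/(183272 + (200 - 422)) = 1/(183272 - 222) = 1/183050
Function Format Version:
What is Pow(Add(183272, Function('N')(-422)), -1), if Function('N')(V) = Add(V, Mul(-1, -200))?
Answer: Rational(1, 183050) ≈ 5.4630e-6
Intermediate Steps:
Function('N')(V) = Add(200, V) (Function('N')(V) = Add(V, 200) = Add(200, V))
Pow(Add(183272, Function('N')(-422)), -1) = Pow(Add(183272, Add(200, -422)), -1) = Pow(Add(183272, -222), -1) = Pow(183050, -1) = Rational(1, 183050)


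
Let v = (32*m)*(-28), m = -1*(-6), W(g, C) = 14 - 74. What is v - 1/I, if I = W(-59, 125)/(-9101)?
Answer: -331661/60 ≈ -5527.7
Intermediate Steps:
W(g, C) = -60
m = 6
v = -5376 (v = (32*6)*(-28) = 192*(-28) = -5376)
I = 60/9101 (I = -60/(-9101) = -60*(-1/9101) = 60/9101 ≈ 0.0065927)
v - 1/I = -5376 - 1/60/9101 = -5376 - 1*9101/60 = -5376 - 9101/60 = -331661/60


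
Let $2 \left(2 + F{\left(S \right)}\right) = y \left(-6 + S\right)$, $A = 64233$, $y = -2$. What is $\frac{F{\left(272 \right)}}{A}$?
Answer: $- \frac{268}{64233} \approx -0.0041723$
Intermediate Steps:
$F{\left(S \right)} = 4 - S$ ($F{\left(S \right)} = -2 + \frac{\left(-2\right) \left(-6 + S\right)}{2} = -2 + \frac{12 - 2 S}{2} = -2 - \left(-6 + S\right) = 4 - S$)
$\frac{F{\left(272 \right)}}{A} = \frac{4 - 272}{64233} = \left(4 - 272\right) \frac{1}{64233} = \left(-268\right) \frac{1}{64233} = - \frac{268}{64233}$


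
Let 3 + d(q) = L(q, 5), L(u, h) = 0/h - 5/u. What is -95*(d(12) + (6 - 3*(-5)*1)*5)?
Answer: -115805/12 ≈ -9650.4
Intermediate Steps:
L(u, h) = -5/u (L(u, h) = 0 - 5/u = -5/u)
d(q) = -3 - 5/q
-95*(d(12) + (6 - 3*(-5)*1)*5) = -95*((-3 - 5/12) + (6 - 3*(-5)*1)*5) = -95*((-3 - 5*1/12) + (6 + 15*1)*5) = -95*((-3 - 5/12) + (6 + 15)*5) = -95*(-41/12 + 21*5) = -95*(-41/12 + 105) = -95*1219/12 = -115805/12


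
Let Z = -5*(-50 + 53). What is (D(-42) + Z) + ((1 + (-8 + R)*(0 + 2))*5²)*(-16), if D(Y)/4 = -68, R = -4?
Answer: 8913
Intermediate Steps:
D(Y) = -272 (D(Y) = 4*(-68) = -272)
Z = -15 (Z = -5*3 = -15)
(D(-42) + Z) + ((1 + (-8 + R)*(0 + 2))*5²)*(-16) = (-272 - 15) + ((1 + (-8 - 4)*(0 + 2))*5²)*(-16) = -287 + ((1 - 12*2)*25)*(-16) = -287 + ((1 - 24)*25)*(-16) = -287 - 23*25*(-16) = -287 - 575*(-16) = -287 + 9200 = 8913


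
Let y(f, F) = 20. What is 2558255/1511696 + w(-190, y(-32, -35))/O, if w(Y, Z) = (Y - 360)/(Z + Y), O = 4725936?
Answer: 3211447233935/1897672426668 ≈ 1.6923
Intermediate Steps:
w(Y, Z) = (-360 + Y)/(Y + Z)
2558255/1511696 + w(-190, y(-32, -35))/O = 2558255/1511696 + ((-360 - 190)/(-190 + 20))/4725936 = 2558255*(1/1511696) + (-550/(-170))*(1/4725936) = 2558255/1511696 - 1/170*(-550)*(1/4725936) = 2558255/1511696 + (55/17)*(1/4725936) = 2558255/1511696 + 55/80340912 = 3211447233935/1897672426668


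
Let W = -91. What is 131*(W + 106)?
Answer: 1965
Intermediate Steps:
131*(W + 106) = 131*(-91 + 106) = 131*15 = 1965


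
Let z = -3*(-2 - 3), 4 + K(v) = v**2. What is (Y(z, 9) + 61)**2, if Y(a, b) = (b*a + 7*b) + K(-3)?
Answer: 69696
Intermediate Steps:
K(v) = -4 + v**2
z = 15 (z = -3*(-5) = 15)
Y(a, b) = 5 + 7*b + a*b (Y(a, b) = (b*a + 7*b) + (-4 + (-3)**2) = (a*b + 7*b) + (-4 + 9) = (7*b + a*b) + 5 = 5 + 7*b + a*b)
(Y(z, 9) + 61)**2 = ((5 + 7*9 + 15*9) + 61)**2 = ((5 + 63 + 135) + 61)**2 = (203 + 61)**2 = 264**2 = 69696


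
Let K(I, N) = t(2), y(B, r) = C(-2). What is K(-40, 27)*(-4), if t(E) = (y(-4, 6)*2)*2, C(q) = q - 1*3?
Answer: 80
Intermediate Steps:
C(q) = -3 + q (C(q) = q - 3 = -3 + q)
y(B, r) = -5 (y(B, r) = -3 - 2 = -5)
t(E) = -20 (t(E) = -5*2*2 = -10*2 = -20)
K(I, N) = -20
K(-40, 27)*(-4) = -20*(-4) = 80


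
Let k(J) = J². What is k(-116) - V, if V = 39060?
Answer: -25604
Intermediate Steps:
k(-116) - V = (-116)² - 1*39060 = 13456 - 39060 = -25604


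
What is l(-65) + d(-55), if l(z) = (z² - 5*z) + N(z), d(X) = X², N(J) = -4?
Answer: 7571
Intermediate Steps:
l(z) = -4 + z² - 5*z (l(z) = (z² - 5*z) - 4 = -4 + z² - 5*z)
l(-65) + d(-55) = (-4 + (-65)² - 5*(-65)) + (-55)² = (-4 + 4225 + 325) + 3025 = 4546 + 3025 = 7571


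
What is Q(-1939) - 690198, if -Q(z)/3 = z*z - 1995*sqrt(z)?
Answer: -11969361 + 5985*I*sqrt(1939) ≈ -1.1969e+7 + 2.6354e+5*I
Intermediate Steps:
Q(z) = -3*z**2 + 5985*sqrt(z) (Q(z) = -3*(z*z - 1995*sqrt(z)) = -3*(z**2 - 1995*sqrt(z)) = -3*z**2 + 5985*sqrt(z))
Q(-1939) - 690198 = (-3*(-1939)**2 + 5985*sqrt(-1939)) - 690198 = (-3*3759721 + 5985*(I*sqrt(1939))) - 690198 = (-11279163 + 5985*I*sqrt(1939)) - 690198 = -11969361 + 5985*I*sqrt(1939)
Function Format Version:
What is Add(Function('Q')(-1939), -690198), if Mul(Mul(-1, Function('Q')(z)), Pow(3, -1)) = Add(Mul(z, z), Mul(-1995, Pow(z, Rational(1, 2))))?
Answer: Add(-11969361, Mul(5985, I, Pow(1939, Rational(1, 2)))) ≈ Add(-1.1969e+7, Mul(2.6354e+5, I))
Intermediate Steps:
Function('Q')(z) = Add(Mul(-3, Pow(z, 2)), Mul(5985, Pow(z, Rational(1, 2)))) (Function('Q')(z) = Mul(-3, Add(Mul(z, z), Mul(-1995, Pow(z, Rational(1, 2))))) = Mul(-3, Add(Pow(z, 2), Mul(-1995, Pow(z, Rational(1, 2))))) = Add(Mul(-3, Pow(z, 2)), Mul(5985, Pow(z, Rational(1, 2)))))
Add(Function('Q')(-1939), -690198) = Add(Add(Mul(-3, Pow(-1939, 2)), Mul(5985, Pow(-1939, Rational(1, 2)))), -690198) = Add(Add(Mul(-3, 3759721), Mul(5985, Mul(I, Pow(1939, Rational(1, 2))))), -690198) = Add(Add(-11279163, Mul(5985, I, Pow(1939, Rational(1, 2)))), -690198) = Add(-11969361, Mul(5985, I, Pow(1939, Rational(1, 2))))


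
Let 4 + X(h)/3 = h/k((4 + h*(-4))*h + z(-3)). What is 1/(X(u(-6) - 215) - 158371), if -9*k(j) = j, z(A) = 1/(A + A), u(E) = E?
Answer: -1177489/186494276089 ≈ -6.3138e-6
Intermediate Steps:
z(A) = 1/(2*A)
k(j) = -j/9
X(h) = -12 + 3*h/(1/54 - h*(4 - 4*h)/9) (X(h) = -12 + 3*(h/((-((4 + h*(-4))*h + (½)/(-3))/9))) = -12 + 3*(h/((-((4 - 4*h)*h + (½)*(-⅓))/9))) = -12 + 3*(h/((-(h*(4 - 4*h) - ⅙)/9))) = -12 + 3*(h/((-(-⅙ + h*(4 - 4*h))/9))) = -12 + 3*(h/(1/54 - h*(4 - 4*h)/9)) = -12 + 3*h/(1/54 - h*(4 - 4*h)/9))
1/(X(u(-6) - 215) - 158371) = 1/(6*(-2 - 48*(-6 - 215)² + 75*(-6 - 215))/(1 - 24*(-6 - 215) + 24*(-6 - 215)²) - 158371) = 1/(6*(-2 - 48*(-221)² + 75*(-221))/(1 - 24*(-221) + 24*(-221)²) - 158371) = 1/(6*(-2 - 48*48841 - 16575)/(1 + 5304 + 24*48841) - 158371) = 1/(6*(-2 - 2344368 - 16575)/(1 + 5304 + 1172184) - 158371) = 1/(6*(-2360945)/1177489 - 158371) = 1/(6*(1/1177489)*(-2360945) - 158371) = 1/(-14165670/1177489 - 158371) = 1/(-186494276089/1177489) = -1177489/186494276089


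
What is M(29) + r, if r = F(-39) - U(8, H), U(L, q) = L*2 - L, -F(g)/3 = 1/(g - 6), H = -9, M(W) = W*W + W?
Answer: 12931/15 ≈ 862.07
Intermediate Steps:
M(W) = W + W² (M(W) = W² + W = W + W²)
F(g) = -3/(-6 + g) (F(g) = -3/(g - 6) = -3/(-6 + g))
U(L, q) = L (U(L, q) = 2*L - L = L)
r = -119/15 (r = -3/(-6 - 39) - 1*8 = -3/(-45) - 8 = -3*(-1/45) - 8 = 1/15 - 8 = -119/15 ≈ -7.9333)
M(29) + r = 29*(1 + 29) - 119/15 = 29*30 - 119/15 = 870 - 119/15 = 12931/15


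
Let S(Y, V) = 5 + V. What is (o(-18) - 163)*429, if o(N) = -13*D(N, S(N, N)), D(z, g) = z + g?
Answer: 102960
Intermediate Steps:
D(z, g) = g + z
o(N) = -65 - 26*N (o(N) = -13*((5 + N) + N) = -13*(5 + 2*N) = -65 - 26*N)
(o(-18) - 163)*429 = ((-65 - 26*(-18)) - 163)*429 = ((-65 + 468) - 163)*429 = (403 - 163)*429 = 240*429 = 102960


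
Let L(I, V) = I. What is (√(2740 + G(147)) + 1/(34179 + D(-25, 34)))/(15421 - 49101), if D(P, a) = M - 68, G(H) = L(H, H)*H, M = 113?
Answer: -1/1152664320 - √24349/33680 ≈ -0.0046331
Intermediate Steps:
G(H) = H² (G(H) = H*H = H²)
D(P, a) = 45 (D(P, a) = 113 - 68 = 45)
(√(2740 + G(147)) + 1/(34179 + D(-25, 34)))/(15421 - 49101) = (√(2740 + 147²) + 1/(34179 + 45))/(15421 - 49101) = (√(2740 + 21609) + 1/34224)/(-33680) = (√24349 + 1/34224)*(-1/33680) = (1/34224 + √24349)*(-1/33680) = -1/1152664320 - √24349/33680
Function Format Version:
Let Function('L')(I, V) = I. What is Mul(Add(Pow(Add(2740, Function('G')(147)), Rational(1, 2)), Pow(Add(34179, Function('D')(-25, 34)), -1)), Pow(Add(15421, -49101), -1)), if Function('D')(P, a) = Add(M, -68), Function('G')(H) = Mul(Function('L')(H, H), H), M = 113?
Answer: Add(Rational(-1, 1152664320), Mul(Rational(-1, 33680), Pow(24349, Rational(1, 2)))) ≈ -0.0046331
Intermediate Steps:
Function('G')(H) = Pow(H, 2) (Function('G')(H) = Mul(H, H) = Pow(H, 2))
Function('D')(P, a) = 45 (Function('D')(P, a) = Add(113, -68) = 45)
Mul(Add(Pow(Add(2740, Function('G')(147)), Rational(1, 2)), Pow(Add(34179, Function('D')(-25, 34)), -1)), Pow(Add(15421, -49101), -1)) = Mul(Add(Pow(Add(2740, Pow(147, 2)), Rational(1, 2)), Pow(Add(34179, 45), -1)), Pow(Add(15421, -49101), -1)) = Mul(Add(Pow(Add(2740, 21609), Rational(1, 2)), Pow(34224, -1)), Pow(-33680, -1)) = Mul(Add(Pow(24349, Rational(1, 2)), Rational(1, 34224)), Rational(-1, 33680)) = Mul(Add(Rational(1, 34224), Pow(24349, Rational(1, 2))), Rational(-1, 33680)) = Add(Rational(-1, 1152664320), Mul(Rational(-1, 33680), Pow(24349, Rational(1, 2))))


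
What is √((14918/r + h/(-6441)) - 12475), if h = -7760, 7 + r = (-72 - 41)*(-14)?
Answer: I*√633448625656441/225435 ≈ 111.64*I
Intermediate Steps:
r = 1575 (r = -7 + (-72 - 41)*(-14) = -7 - 113*(-14) = -7 + 1582 = 1575)
√((14918/r + h/(-6441)) - 12475) = √((14918/1575 - 7760/(-6441)) - 12475) = √((14918*(1/1575) - 7760*(-1/6441)) - 12475) = √((14918/1575 + 7760/6441) - 12475) = √(36102946/3381525 - 12475) = √(-42148421429/3381525) = I*√633448625656441/225435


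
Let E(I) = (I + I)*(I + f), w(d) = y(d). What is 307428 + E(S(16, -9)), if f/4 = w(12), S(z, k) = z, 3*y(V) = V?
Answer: 308452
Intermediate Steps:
y(V) = V/3
w(d) = d/3
f = 16 (f = 4*((1/3)*12) = 4*4 = 16)
E(I) = 2*I*(16 + I) (E(I) = (I + I)*(I + 16) = (2*I)*(16 + I) = 2*I*(16 + I))
307428 + E(S(16, -9)) = 307428 + 2*16*(16 + 16) = 307428 + 2*16*32 = 307428 + 1024 = 308452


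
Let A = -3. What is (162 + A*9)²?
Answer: 18225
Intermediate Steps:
(162 + A*9)² = (162 - 3*9)² = (162 - 27)² = 135² = 18225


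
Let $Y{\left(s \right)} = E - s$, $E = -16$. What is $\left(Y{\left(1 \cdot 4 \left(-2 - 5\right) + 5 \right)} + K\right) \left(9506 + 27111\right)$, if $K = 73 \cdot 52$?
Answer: $139254451$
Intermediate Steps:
$K = 3796$
$Y{\left(s \right)} = -16 - s$
$\left(Y{\left(1 \cdot 4 \left(-2 - 5\right) + 5 \right)} + K\right) \left(9506 + 27111\right) = \left(\left(-16 - \left(1 \cdot 4 \left(-2 - 5\right) + 5\right)\right) + 3796\right) \left(9506 + 27111\right) = \left(\left(-16 - \left(1 \cdot 4 \left(-7\right) + 5\right)\right) + 3796\right) 36617 = \left(\left(-16 - \left(1 \left(-28\right) + 5\right)\right) + 3796\right) 36617 = \left(\left(-16 - \left(-28 + 5\right)\right) + 3796\right) 36617 = \left(\left(-16 - -23\right) + 3796\right) 36617 = \left(\left(-16 + 23\right) + 3796\right) 36617 = \left(7 + 3796\right) 36617 = 3803 \cdot 36617 = 139254451$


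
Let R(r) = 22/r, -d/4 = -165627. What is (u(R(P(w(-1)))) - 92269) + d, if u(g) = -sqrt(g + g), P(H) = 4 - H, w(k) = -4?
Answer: 570239 - sqrt(22)/2 ≈ 5.7024e+5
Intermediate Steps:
d = 662508 (d = -4*(-165627) = 662508)
u(g) = -sqrt(2)*sqrt(g) (u(g) = -sqrt(2*g) = -sqrt(2)*sqrt(g))
(u(R(P(w(-1)))) - 92269) + d = (-sqrt(2)*sqrt(22/(4 - 1*(-4))) - 92269) + 662508 = (-sqrt(2)*sqrt(22/(4 + 4)) - 92269) + 662508 = (-sqrt(2)*sqrt(22/8) - 92269) + 662508 = (-sqrt(2)*sqrt(22*(1/8)) - 92269) + 662508 = (-sqrt(2)*sqrt(11/4) - 92269) + 662508 = (-sqrt(2)*sqrt(11)/2 - 92269) + 662508 = (-sqrt(22)/2 - 92269) + 662508 = (-92269 - sqrt(22)/2) + 662508 = 570239 - sqrt(22)/2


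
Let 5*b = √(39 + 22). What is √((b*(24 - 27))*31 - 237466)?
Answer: √(-5936650 - 465*√61)/5 ≈ 487.45*I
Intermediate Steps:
b = √61/5 (b = √(39 + 22)/5 = √61/5 ≈ 1.5620)
√((b*(24 - 27))*31 - 237466) = √(((√61/5)*(24 - 27))*31 - 237466) = √(((√61/5)*(-3))*31 - 237466) = √(-3*√61/5*31 - 237466) = √(-93*√61/5 - 237466) = √(-237466 - 93*√61/5)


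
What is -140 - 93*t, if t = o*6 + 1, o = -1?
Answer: 325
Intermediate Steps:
t = -5 (t = -1*6 + 1 = -6 + 1 = -5)
-140 - 93*t = -140 - 93*(-5) = -140 + 465 = 325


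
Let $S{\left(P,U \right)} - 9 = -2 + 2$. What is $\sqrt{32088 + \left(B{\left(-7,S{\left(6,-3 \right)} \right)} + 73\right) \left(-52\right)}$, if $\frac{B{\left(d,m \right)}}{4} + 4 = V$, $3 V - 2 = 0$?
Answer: $\frac{2 \sqrt{65217}}{3} \approx 170.25$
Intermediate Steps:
$S{\left(P,U \right)} = 9$ ($S{\left(P,U \right)} = 9 + \left(-2 + 2\right) = 9 + 0 = 9$)
$V = \frac{2}{3}$ ($V = \frac{2}{3} + \frac{1}{3} \cdot 0 = \frac{2}{3} + 0 = \frac{2}{3} \approx 0.66667$)
$B{\left(d,m \right)} = - \frac{40}{3}$ ($B{\left(d,m \right)} = -16 + 4 \cdot \frac{2}{3} = -16 + \frac{8}{3} = - \frac{40}{3}$)
$\sqrt{32088 + \left(B{\left(-7,S{\left(6,-3 \right)} \right)} + 73\right) \left(-52\right)} = \sqrt{32088 + \left(- \frac{40}{3} + 73\right) \left(-52\right)} = \sqrt{32088 + \frac{179}{3} \left(-52\right)} = \sqrt{32088 - \frac{9308}{3}} = \sqrt{\frac{86956}{3}} = \frac{2 \sqrt{65217}}{3}$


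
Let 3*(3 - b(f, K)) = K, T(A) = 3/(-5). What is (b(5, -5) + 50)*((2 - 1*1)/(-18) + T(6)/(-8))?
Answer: 287/270 ≈ 1.0630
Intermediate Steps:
T(A) = -⅗ (T(A) = 3*(-⅕) = -⅗)
b(f, K) = 3 - K/3
(b(5, -5) + 50)*((2 - 1*1)/(-18) + T(6)/(-8)) = ((3 - ⅓*(-5)) + 50)*((2 - 1*1)/(-18) - ⅗/(-8)) = ((3 + 5/3) + 50)*((2 - 1)*(-1/18) - ⅗*(-⅛)) = (14/3 + 50)*(1*(-1/18) + 3/40) = 164*(-1/18 + 3/40)/3 = (164/3)*(7/360) = 287/270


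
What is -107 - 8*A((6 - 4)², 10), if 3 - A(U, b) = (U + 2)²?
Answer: 157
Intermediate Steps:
A(U, b) = 3 - (2 + U)² (A(U, b) = 3 - (U + 2)² = 3 - (2 + U)²)
-107 - 8*A((6 - 4)², 10) = -107 - 8*(3 - (2 + (6 - 4)²)²) = -107 - 8*(3 - (2 + 2²)²) = -107 - 8*(3 - (2 + 4)²) = -107 - 8*(3 - 1*6²) = -107 - 8*(3 - 1*36) = -107 - 8*(3 - 36) = -107 - 8*(-33) = -107 + 264 = 157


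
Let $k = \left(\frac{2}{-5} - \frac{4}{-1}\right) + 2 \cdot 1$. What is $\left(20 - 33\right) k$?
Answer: $- \frac{364}{5} \approx -72.8$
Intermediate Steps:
$k = \frac{28}{5}$ ($k = \left(2 \left(- \frac{1}{5}\right) - -4\right) + 2 = \left(- \frac{2}{5} + 4\right) + 2 = \frac{18}{5} + 2 = \frac{28}{5} \approx 5.6$)
$\left(20 - 33\right) k = \left(20 - 33\right) \frac{28}{5} = \left(-13\right) \frac{28}{5} = - \frac{364}{5}$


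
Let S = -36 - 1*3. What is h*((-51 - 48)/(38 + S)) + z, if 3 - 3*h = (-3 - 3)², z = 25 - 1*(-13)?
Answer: -1051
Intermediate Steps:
S = -39 (S = -36 - 3 = -39)
z = 38 (z = 25 + 13 = 38)
h = -11 (h = 1 - (-3 - 3)²/3 = 1 - ⅓*(-6)² = 1 - ⅓*36 = 1 - 12 = -11)
h*((-51 - 48)/(38 + S)) + z = -11*(-51 - 48)/(38 - 39) + 38 = -(-1089)/(-1) + 38 = -(-1089)*(-1) + 38 = -11*99 + 38 = -1089 + 38 = -1051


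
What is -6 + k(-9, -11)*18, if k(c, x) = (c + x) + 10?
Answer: -186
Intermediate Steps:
k(c, x) = 10 + c + x
-6 + k(-9, -11)*18 = -6 + (10 - 9 - 11)*18 = -6 - 10*18 = -6 - 180 = -186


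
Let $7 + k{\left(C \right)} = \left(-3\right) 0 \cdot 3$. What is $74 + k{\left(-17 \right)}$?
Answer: $67$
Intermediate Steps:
$k{\left(C \right)} = -7$ ($k{\left(C \right)} = -7 + \left(-3\right) 0 \cdot 3 = -7 + 0 \cdot 3 = -7 + 0 = -7$)
$74 + k{\left(-17 \right)} = 74 - 7 = 67$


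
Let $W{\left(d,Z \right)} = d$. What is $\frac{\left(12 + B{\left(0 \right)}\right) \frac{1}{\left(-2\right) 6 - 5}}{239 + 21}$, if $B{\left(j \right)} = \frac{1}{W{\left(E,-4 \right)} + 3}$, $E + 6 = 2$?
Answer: $- \frac{11}{4420} \approx -0.0024887$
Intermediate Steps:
$E = -4$ ($E = -6 + 2 = -4$)
$B{\left(j \right)} = -1$ ($B{\left(j \right)} = \frac{1}{-4 + 3} = \frac{1}{-1} = -1$)
$\frac{\left(12 + B{\left(0 \right)}\right) \frac{1}{\left(-2\right) 6 - 5}}{239 + 21} = \frac{\left(12 - 1\right) \frac{1}{\left(-2\right) 6 - 5}}{239 + 21} = \frac{11 \frac{1}{-12 - 5}}{260} = \frac{11 \frac{1}{-17}}{260} = \frac{11 \left(- \frac{1}{17}\right)}{260} = \frac{1}{260} \left(- \frac{11}{17}\right) = - \frac{11}{4420}$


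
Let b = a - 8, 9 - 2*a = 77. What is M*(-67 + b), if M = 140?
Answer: -15260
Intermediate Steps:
a = -34 (a = 9/2 - ½*77 = 9/2 - 77/2 = -34)
b = -42 (b = -34 - 8 = -42)
M*(-67 + b) = 140*(-67 - 42) = 140*(-109) = -15260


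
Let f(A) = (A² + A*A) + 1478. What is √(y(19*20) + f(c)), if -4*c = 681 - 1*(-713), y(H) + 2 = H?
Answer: √979042/2 ≈ 494.73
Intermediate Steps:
y(H) = -2 + H
c = -697/2 (c = -(681 - 1*(-713))/4 = -(681 + 713)/4 = -¼*1394 = -697/2 ≈ -348.50)
f(A) = 1478 + 2*A² (f(A) = (A² + A²) + 1478 = 2*A² + 1478 = 1478 + 2*A²)
√(y(19*20) + f(c)) = √((-2 + 19*20) + (1478 + 2*(-697/2)²)) = √((-2 + 380) + (1478 + 2*(485809/4))) = √(378 + (1478 + 485809/2)) = √(378 + 488765/2) = √(489521/2) = √979042/2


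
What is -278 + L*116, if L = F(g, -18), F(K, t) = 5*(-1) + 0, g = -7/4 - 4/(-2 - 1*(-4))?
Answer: -858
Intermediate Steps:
g = -15/4 (g = -7*1/4 - 4/(-2 + 4) = -7/4 - 4/2 = -7/4 - 4*1/2 = -7/4 - 2 = -15/4 ≈ -3.7500)
F(K, t) = -5 (F(K, t) = -5 + 0 = -5)
L = -5
-278 + L*116 = -278 - 5*116 = -278 - 580 = -858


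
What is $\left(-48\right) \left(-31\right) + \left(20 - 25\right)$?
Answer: $1483$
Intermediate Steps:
$\left(-48\right) \left(-31\right) + \left(20 - 25\right) = 1488 + \left(20 - 25\right) = 1488 - 5 = 1483$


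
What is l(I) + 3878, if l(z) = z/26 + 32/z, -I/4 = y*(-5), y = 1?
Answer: 252224/65 ≈ 3880.4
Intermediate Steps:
I = 20 (I = -4*(-5) = 20)
l(z) = 32/z + z/26 (l(z) = z*(1/26) + 32/z = z/26 + 32/z = 32/z + z/26)
l(I) + 3878 = (32/20 + (1/26)*20) + 3878 = (32*(1/20) + 10/13) + 3878 = (8/5 + 10/13) + 3878 = 154/65 + 3878 = 252224/65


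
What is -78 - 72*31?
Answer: -2310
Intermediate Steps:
-78 - 72*31 = -78 - 2232 = -2310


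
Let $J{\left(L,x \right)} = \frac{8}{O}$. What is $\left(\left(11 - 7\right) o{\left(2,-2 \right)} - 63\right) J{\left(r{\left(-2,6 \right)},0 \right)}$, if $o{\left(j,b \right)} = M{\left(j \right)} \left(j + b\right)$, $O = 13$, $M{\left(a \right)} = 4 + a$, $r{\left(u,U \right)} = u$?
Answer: $- \frac{504}{13} \approx -38.769$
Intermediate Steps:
$o{\left(j,b \right)} = \left(4 + j\right) \left(b + j\right)$ ($o{\left(j,b \right)} = \left(4 + j\right) \left(j + b\right) = \left(4 + j\right) \left(b + j\right)$)
$J{\left(L,x \right)} = \frac{8}{13}$
$\left(\left(11 - 7\right) o{\left(2,-2 \right)} - 63\right) J{\left(r{\left(-2,6 \right)},0 \right)} = \left(\left(11 - 7\right) \left(4 + 2\right) \left(-2 + 2\right) - 63\right) \frac{8}{13} = \left(4 \cdot 6 \cdot 0 - 63\right) \frac{8}{13} = \left(4 \cdot 0 - 63\right) \frac{8}{13} = \left(0 - 63\right) \frac{8}{13} = \left(-63\right) \frac{8}{13} = - \frac{504}{13}$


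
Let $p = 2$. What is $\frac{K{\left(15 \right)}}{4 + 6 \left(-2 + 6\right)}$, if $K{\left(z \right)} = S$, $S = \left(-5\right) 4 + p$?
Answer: $- \frac{9}{14} \approx -0.64286$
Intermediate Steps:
$S = -18$ ($S = \left(-5\right) 4 + 2 = -20 + 2 = -18$)
$K{\left(z \right)} = -18$
$\frac{K{\left(15 \right)}}{4 + 6 \left(-2 + 6\right)} = - \frac{18}{4 + 6 \left(-2 + 6\right)} = - \frac{18}{4 + 6 \cdot 4} = - \frac{18}{4 + 24} = - \frac{18}{28} = \left(-18\right) \frac{1}{28} = - \frac{9}{14}$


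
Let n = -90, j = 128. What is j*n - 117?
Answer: -11637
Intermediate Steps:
j*n - 117 = 128*(-90) - 117 = -11520 - 117 = -11637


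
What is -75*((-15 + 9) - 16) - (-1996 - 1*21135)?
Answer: 24781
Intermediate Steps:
-75*((-15 + 9) - 16) - (-1996 - 1*21135) = -75*(-6 - 16) - (-1996 - 21135) = -75*(-22) - 1*(-23131) = 1650 + 23131 = 24781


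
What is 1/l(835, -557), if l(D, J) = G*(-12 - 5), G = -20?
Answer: 1/340 ≈ 0.0029412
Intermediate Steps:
l(D, J) = 340 (l(D, J) = -20*(-12 - 5) = -20*(-17) = 340)
1/l(835, -557) = 1/340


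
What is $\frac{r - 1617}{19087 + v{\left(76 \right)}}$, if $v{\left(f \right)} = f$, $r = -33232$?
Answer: $- \frac{34849}{19163} \approx -1.8186$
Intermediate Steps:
$\frac{r - 1617}{19087 + v{\left(76 \right)}} = \frac{-33232 - 1617}{19087 + 76} = - \frac{34849}{19163}$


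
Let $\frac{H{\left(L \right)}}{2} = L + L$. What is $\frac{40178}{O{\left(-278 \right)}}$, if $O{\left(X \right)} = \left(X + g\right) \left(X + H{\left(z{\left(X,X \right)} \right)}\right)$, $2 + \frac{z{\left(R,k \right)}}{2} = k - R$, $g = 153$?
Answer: $\frac{20089}{18375} \approx 1.0933$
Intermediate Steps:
$z{\left(R,k \right)} = -4 - 2 R + 2 k$ ($z{\left(R,k \right)} = -4 + 2 \left(k - R\right) = -4 - \left(- 2 k + 2 R\right) = -4 - 2 R + 2 k$)
$H{\left(L \right)} = 4 L$ ($H{\left(L \right)} = 2 \left(L + L\right) = 2 \cdot 2 L = 4 L$)
$O{\left(X \right)} = \left(-16 + X\right) \left(153 + X\right)$ ($O{\left(X \right)} = \left(X + 153\right) \left(X + 4 \left(-4 - 2 X + 2 X\right)\right) = \left(153 + X\right) \left(X + 4 \left(-4\right)\right) = \left(153 + X\right) \left(X - 16\right) = \left(153 + X\right) \left(-16 + X\right) = \left(-16 + X\right) \left(153 + X\right)$)
$\frac{40178}{O{\left(-278 \right)}} = \frac{40178}{-2448 + \left(-278\right)^{2} + 137 \left(-278\right)} = \frac{40178}{-2448 + 77284 - 38086} = \frac{40178}{36750} = 40178 \cdot \frac{1}{36750} = \frac{20089}{18375}$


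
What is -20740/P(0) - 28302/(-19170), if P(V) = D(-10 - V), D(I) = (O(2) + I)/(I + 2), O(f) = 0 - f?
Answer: -44171483/3195 ≈ -13825.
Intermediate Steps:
O(f) = -f
D(I) = (-2 + I)/(2 + I) (D(I) = (-1*2 + I)/(I + 2) = (-2 + I)/(2 + I))
P(V) = (-12 - V)/(-8 - V) (P(V) = (-2 + (-10 - V))/(2 + (-10 - V)) = (-12 - V)/(-8 - V))
-20740/P(0) - 28302/(-19170) = -20740*(8 + 0)/(12 + 0) - 28302/(-19170) = -20740/(12/8) - 28302*(-1/19170) = -20740/((⅛)*12) + 4717/3195 = -20740/3/2 + 4717/3195 = -20740*⅔ + 4717/3195 = -41480/3 + 4717/3195 = -44171483/3195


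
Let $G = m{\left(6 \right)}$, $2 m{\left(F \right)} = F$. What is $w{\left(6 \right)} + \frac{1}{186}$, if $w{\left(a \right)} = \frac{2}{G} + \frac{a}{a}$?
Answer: $\frac{311}{186} \approx 1.672$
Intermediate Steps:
$m{\left(F \right)} = \frac{F}{2}$
$G = 3$ ($G = \frac{1}{2} \cdot 6 = 3$)
$w{\left(a \right)} = \frac{5}{3}$ ($w{\left(a \right)} = \frac{2}{3} + \frac{a}{a} = 2 \cdot \frac{1}{3} + 1 = \frac{2}{3} + 1 = \frac{5}{3}$)
$w{\left(6 \right)} + \frac{1}{186} = \frac{5}{3} + \frac{1}{186} = \frac{311}{186}$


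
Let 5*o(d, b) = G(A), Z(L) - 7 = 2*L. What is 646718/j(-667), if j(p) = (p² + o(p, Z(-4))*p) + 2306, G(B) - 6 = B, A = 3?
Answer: 1616795/1114986 ≈ 1.4501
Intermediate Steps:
G(B) = 6 + B
Z(L) = 7 + 2*L
o(d, b) = 9/5 (o(d, b) = (6 + 3)/5 = (⅕)*9 = 9/5)
j(p) = 2306 + p² + 9*p/5 (j(p) = (p² + 9*p/5) + 2306 = 2306 + p² + 9*p/5)
646718/j(-667) = 646718/(2306 + (-667)² + (9/5)*(-667)) = 646718/(2306 + 444889 - 6003/5) = 646718/(2229972/5) = 646718*(5/2229972) = 1616795/1114986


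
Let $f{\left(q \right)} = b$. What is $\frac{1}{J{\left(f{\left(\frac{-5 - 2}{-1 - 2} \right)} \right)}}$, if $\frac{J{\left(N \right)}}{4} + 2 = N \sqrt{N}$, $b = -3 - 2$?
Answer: $\frac{i}{4 \left(- 2 i + 5 \sqrt{5}\right)} \approx -0.003876 + 0.021667 i$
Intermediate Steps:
$b = -5$
$f{\left(q \right)} = -5$
$J{\left(N \right)} = -8 + 4 N^{\frac{3}{2}}$ ($J{\left(N \right)} = -8 + 4 N \sqrt{N} = -8 + 4 N^{\frac{3}{2}}$)
$\frac{1}{J{\left(f{\left(\frac{-5 - 2}{-1 - 2} \right)} \right)}} = \frac{1}{-8 + 4 \left(-5\right)^{\frac{3}{2}}} = \frac{1}{-8 + 4 \left(- 5 i \sqrt{5}\right)} = \frac{1}{-8 - 20 i \sqrt{5}}$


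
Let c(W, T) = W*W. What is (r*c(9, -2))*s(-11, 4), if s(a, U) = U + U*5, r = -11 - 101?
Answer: -217728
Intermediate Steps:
c(W, T) = W**2
r = -112
s(a, U) = 6*U (s(a, U) = U + 5*U = 6*U)
(r*c(9, -2))*s(-11, 4) = (-112*9**2)*(6*4) = -112*81*24 = -9072*24 = -217728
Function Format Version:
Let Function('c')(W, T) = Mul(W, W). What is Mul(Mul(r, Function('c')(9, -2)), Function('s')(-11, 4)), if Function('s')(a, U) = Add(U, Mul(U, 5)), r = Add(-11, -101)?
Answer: -217728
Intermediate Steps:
Function('c')(W, T) = Pow(W, 2)
r = -112
Function('s')(a, U) = Mul(6, U) (Function('s')(a, U) = Add(U, Mul(5, U)) = Mul(6, U))
Mul(Mul(r, Function('c')(9, -2)), Function('s')(-11, 4)) = Mul(Mul(-112, Pow(9, 2)), Mul(6, 4)) = Mul(Mul(-112, 81), 24) = Mul(-9072, 24) = -217728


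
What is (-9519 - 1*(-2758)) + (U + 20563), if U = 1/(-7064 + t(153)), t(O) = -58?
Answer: 98297843/7122 ≈ 13802.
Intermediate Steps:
U = -1/7122 (U = 1/(-7064 - 58) = 1/(-7122) = -1/7122 ≈ -0.00014041)
(-9519 - 1*(-2758)) + (U + 20563) = (-9519 - 1*(-2758)) + (-1/7122 + 20563) = (-9519 + 2758) + 146449685/7122 = -6761 + 146449685/7122 = 98297843/7122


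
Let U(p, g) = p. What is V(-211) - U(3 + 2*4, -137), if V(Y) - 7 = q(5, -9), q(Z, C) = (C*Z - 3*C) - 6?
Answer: -28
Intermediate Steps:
q(Z, C) = -6 - 3*C + C*Z (q(Z, C) = (-3*C + C*Z) - 6 = -6 - 3*C + C*Z)
V(Y) = -17 (V(Y) = 7 + (-6 - 3*(-9) - 9*5) = 7 + (-6 + 27 - 45) = 7 - 24 = -17)
V(-211) - U(3 + 2*4, -137) = -17 - (3 + 2*4) = -17 - (3 + 8) = -17 - 1*11 = -17 - 11 = -28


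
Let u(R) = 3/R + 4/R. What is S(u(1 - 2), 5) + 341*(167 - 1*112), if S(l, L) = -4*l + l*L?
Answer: 18748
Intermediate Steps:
u(R) = 7/R
S(l, L) = -4*l + L*l
S(u(1 - 2), 5) + 341*(167 - 1*112) = (7/(1 - 2))*(-4 + 5) + 341*(167 - 1*112) = (7/(-1))*1 + 341*(167 - 112) = (7*(-1))*1 + 341*55 = -7*1 + 18755 = -7 + 18755 = 18748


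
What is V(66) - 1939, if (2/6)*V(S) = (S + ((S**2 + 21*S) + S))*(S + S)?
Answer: 2324165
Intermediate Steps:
V(S) = 6*S*(S**2 + 23*S) (V(S) = 3*((S + ((S**2 + 21*S) + S))*(S + S)) = 3*((S + (S**2 + 22*S))*(2*S)) = 3*((S**2 + 23*S)*(2*S)) = 3*(2*S*(S**2 + 23*S)) = 6*S*(S**2 + 23*S))
V(66) - 1939 = 6*66**2*(23 + 66) - 1939 = 6*4356*89 - 1939 = 2326104 - 1939 = 2324165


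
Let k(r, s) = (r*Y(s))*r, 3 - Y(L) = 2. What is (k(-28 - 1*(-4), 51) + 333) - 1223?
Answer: -314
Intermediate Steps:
Y(L) = 1 (Y(L) = 3 - 1*2 = 3 - 2 = 1)
k(r, s) = r² (k(r, s) = (r*1)*r = r*r = r²)
(k(-28 - 1*(-4), 51) + 333) - 1223 = ((-28 - 1*(-4))² + 333) - 1223 = ((-28 + 4)² + 333) - 1223 = ((-24)² + 333) - 1223 = (576 + 333) - 1223 = 909 - 1223 = -314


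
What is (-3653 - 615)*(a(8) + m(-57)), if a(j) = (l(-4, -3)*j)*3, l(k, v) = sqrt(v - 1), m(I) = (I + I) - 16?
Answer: 554840 - 204864*I ≈ 5.5484e+5 - 2.0486e+5*I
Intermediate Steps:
m(I) = -16 + 2*I (m(I) = 2*I - 16 = -16 + 2*I)
l(k, v) = sqrt(-1 + v)
a(j) = 6*I*j (a(j) = (sqrt(-1 - 3)*j)*3 = (sqrt(-4)*j)*3 = ((2*I)*j)*3 = (2*I*j)*3 = 6*I*j)
(-3653 - 615)*(a(8) + m(-57)) = (-3653 - 615)*(6*I*8 + (-16 + 2*(-57))) = -4268*(48*I + (-16 - 114)) = -4268*(48*I - 130) = -4268*(-130 + 48*I) = 554840 - 204864*I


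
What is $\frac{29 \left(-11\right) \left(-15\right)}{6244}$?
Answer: $\frac{4785}{6244} \approx 0.76634$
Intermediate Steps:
$\frac{29 \left(-11\right) \left(-15\right)}{6244} = \left(-319\right) \left(-15\right) \frac{1}{6244} = 4785 \cdot \frac{1}{6244} = \frac{4785}{6244}$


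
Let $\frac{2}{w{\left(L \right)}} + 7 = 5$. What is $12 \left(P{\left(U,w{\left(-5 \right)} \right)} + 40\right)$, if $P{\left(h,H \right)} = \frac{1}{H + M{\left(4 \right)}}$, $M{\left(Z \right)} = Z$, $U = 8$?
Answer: $484$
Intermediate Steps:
$w{\left(L \right)} = -1$ ($w{\left(L \right)} = \frac{2}{-7 + 5} = \frac{2}{-2} = 2 \left(- \frac{1}{2}\right) = -1$)
$P{\left(h,H \right)} = \frac{1}{4 + H}$ ($P{\left(h,H \right)} = \frac{1}{H + 4} = \frac{1}{4 + H}$)
$12 \left(P{\left(U,w{\left(-5 \right)} \right)} + 40\right) = 12 \left(\frac{1}{4 - 1} + 40\right) = 12 \left(\frac{1}{3} + 40\right) = 12 \cdot \frac{121}{3} = 484$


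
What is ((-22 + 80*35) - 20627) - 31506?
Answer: -49355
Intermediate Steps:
((-22 + 80*35) - 20627) - 31506 = ((-22 + 2800) - 20627) - 31506 = (2778 - 20627) - 31506 = -17849 - 31506 = -49355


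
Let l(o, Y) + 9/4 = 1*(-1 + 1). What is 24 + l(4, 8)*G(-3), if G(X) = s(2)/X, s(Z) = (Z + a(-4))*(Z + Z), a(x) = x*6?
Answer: -42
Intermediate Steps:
a(x) = 6*x
s(Z) = 2*Z*(-24 + Z) (s(Z) = (Z + 6*(-4))*(Z + Z) = (Z - 24)*(2*Z) = (-24 + Z)*(2*Z) = 2*Z*(-24 + Z))
l(o, Y) = -9/4 (l(o, Y) = -9/4 + 1*(-1 + 1) = -9/4 + 1*0 = -9/4 + 0 = -9/4)
G(X) = -88/X (G(X) = (2*2*(-24 + 2))/X = (2*2*(-22))/X = -88/X)
24 + l(4, 8)*G(-3) = 24 - (-198)/(-3) = 24 - (-198)*(-1)/3 = 24 - 9/4*88/3 = 24 - 66 = -42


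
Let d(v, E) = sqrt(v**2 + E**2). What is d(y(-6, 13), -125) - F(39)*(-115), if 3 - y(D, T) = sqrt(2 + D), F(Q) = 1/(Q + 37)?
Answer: 115/76 + sqrt(15630 - 12*I) ≈ 126.53 - 0.047992*I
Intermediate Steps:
F(Q) = 1/(37 + Q)
y(D, T) = 3 - sqrt(2 + D)
d(v, E) = sqrt(E**2 + v**2)
d(y(-6, 13), -125) - F(39)*(-115) = sqrt((-125)**2 + (3 - sqrt(2 - 6))**2) - (-115)/(37 + 39) = sqrt(15625 + (3 - sqrt(-4))**2) - (-115)/76 = sqrt(15625 + (3 - 2*I)**2) - (-115)/76 = sqrt(15625 + (3 - 2*I)**2) - 1*(-115/76) = sqrt(15625 + (3 - 2*I)**2) + 115/76 = 115/76 + sqrt(15625 + (3 - 2*I)**2)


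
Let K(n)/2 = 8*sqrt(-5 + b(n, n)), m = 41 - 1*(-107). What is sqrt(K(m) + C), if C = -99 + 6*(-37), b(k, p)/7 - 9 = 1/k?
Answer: sqrt(-439449 + 3256*sqrt(2627))/37 ≈ 14.11*I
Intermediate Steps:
b(k, p) = 63 + 7/k
m = 148 (m = 41 + 107 = 148)
K(n) = 16*sqrt(58 + 7/n) (K(n) = 2*(8*sqrt(-5 + (63 + 7/n))) = 2*(8*sqrt(58 + 7/n)) = 16*sqrt(58 + 7/n))
C = -321 (C = -99 - 222 = -321)
sqrt(K(m) + C) = sqrt(16*sqrt(58 + 7/148) - 321) = sqrt(16*sqrt(8591/148) - 321) = sqrt(16*(11*sqrt(2627)/74) - 321) = sqrt(88*sqrt(2627)/37 - 321) = sqrt(-321 + 88*sqrt(2627)/37)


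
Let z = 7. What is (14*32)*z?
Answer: 3136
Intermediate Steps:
(14*32)*z = (14*32)*7 = 448*7 = 3136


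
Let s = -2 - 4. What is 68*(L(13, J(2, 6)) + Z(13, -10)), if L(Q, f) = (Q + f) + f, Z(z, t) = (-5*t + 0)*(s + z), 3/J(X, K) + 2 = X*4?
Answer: 24752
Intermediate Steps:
J(X, K) = 3/(-2 + 4*X) (J(X, K) = 3/(-2 + X*4) = 3/(-2 + 4*X))
s = -6
Z(z, t) = -5*t*(-6 + z) (Z(z, t) = (-5*t + 0)*(-6 + z) = (-5*t)*(-6 + z) = -5*t*(-6 + z))
L(Q, f) = Q + 2*f
68*(L(13, J(2, 6)) + Z(13, -10)) = 68*((13 + 2*(3/(2*(-1 + 2*2)))) + 5*(-10)*(6 - 1*13)) = 68*((13 + 2*(3/(2*(-1 + 4)))) + 5*(-10)*(6 - 13)) = 68*((13 + 2*((3/2)/3)) + 5*(-10)*(-7)) = 68*((13 + 2*((3/2)*(1/3))) + 350) = 68*((13 + 2*(1/2)) + 350) = 68*((13 + 1) + 350) = 68*(14 + 350) = 68*364 = 24752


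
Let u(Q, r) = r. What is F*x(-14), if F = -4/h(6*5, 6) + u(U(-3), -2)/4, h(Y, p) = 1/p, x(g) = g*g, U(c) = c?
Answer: -4802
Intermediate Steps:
x(g) = g**2
F = -49/2 (F = -4/(1/6) - 2/4 = -4/1/6 - 2*1/4 = -4*6 - 1/2 = -24 - 1/2 = -49/2 ≈ -24.500)
F*x(-14) = -49/2*(-14)**2 = -49/2*196 = -4802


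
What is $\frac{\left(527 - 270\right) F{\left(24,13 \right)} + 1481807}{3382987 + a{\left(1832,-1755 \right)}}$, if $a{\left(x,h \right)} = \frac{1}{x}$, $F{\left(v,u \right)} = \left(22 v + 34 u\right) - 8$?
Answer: $\frac{1055867704}{2065877395} \approx 0.5111$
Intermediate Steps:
$F{\left(v,u \right)} = -8 + 22 v + 34 u$
$\frac{\left(527 - 270\right) F{\left(24,13 \right)} + 1481807}{3382987 + a{\left(1832,-1755 \right)}} = \frac{\left(527 - 270\right) \left(-8 + 22 \cdot 24 + 34 \cdot 13\right) + 1481807}{3382987 + \frac{1}{1832}} = \frac{\left(527 - 270\right) \left(-8 + 528 + 442\right) + 1481807}{3382987 + \frac{1}{1832}} = \frac{\left(527 - 270\right) 962 + 1481807}{\frac{6197632185}{1832}} = \left(257 \cdot 962 + 1481807\right) \frac{1832}{6197632185} = \left(247234 + 1481807\right) \frac{1832}{6197632185} = 1729041 \cdot \frac{1832}{6197632185} = \frac{1055867704}{2065877395}$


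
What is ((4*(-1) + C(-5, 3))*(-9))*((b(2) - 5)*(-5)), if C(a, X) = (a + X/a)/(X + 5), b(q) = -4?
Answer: 3807/2 ≈ 1903.5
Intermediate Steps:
C(a, X) = (a + X/a)/(5 + X)
((4*(-1) + C(-5, 3))*(-9))*((b(2) - 5)*(-5)) = ((4*(-1) + (3 + (-5)²)/((-5)*(5 + 3)))*(-9))*((-4 - 5)*(-5)) = ((-4 - ⅕*(3 + 25)/8)*(-9))*(-9*(-5)) = ((-4 - ⅕*⅛*28)*(-9))*45 = ((-4 - 7/10)*(-9))*45 = -47/10*(-9)*45 = (423/10)*45 = 3807/2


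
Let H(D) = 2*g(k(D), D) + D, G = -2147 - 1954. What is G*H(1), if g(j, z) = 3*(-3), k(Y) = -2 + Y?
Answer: 69717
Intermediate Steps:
g(j, z) = -9
G = -4101
H(D) = -18 + D (H(D) = 2*(-9) + D = -18 + D)
G*H(1) = -4101*(-18 + 1) = -4101*(-17) = 69717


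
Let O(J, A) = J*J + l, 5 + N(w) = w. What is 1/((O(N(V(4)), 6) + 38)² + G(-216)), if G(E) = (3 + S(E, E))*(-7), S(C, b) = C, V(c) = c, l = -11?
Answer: 1/2275 ≈ 0.00043956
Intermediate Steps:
N(w) = -5 + w
O(J, A) = -11 + J² (O(J, A) = J*J - 11 = J² - 11 = -11 + J²)
G(E) = -21 - 7*E (G(E) = (3 + E)*(-7) = -21 - 7*E)
1/((O(N(V(4)), 6) + 38)² + G(-216)) = 1/(((-11 + (-5 + 4)²) + 38)² + (-21 - 7*(-216))) = 1/(((-11 + (-1)²) + 38)² + (-21 + 1512)) = 1/(((-11 + 1) + 38)² + 1491) = 1/((-10 + 38)² + 1491) = 1/(28² + 1491) = 1/(784 + 1491) = 1/2275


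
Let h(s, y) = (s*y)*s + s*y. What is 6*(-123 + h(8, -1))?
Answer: -1170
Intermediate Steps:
h(s, y) = s*y + y*s**2 (h(s, y) = y*s**2 + s*y = s*y + y*s**2)
6*(-123 + h(8, -1)) = 6*(-123 + 8*(-1)*(1 + 8)) = 6*(-123 + 8*(-1)*9) = 6*(-123 - 72) = 6*(-195) = -1170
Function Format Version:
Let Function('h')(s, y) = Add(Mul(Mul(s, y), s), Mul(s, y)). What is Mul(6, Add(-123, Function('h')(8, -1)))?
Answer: -1170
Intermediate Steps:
Function('h')(s, y) = Add(Mul(s, y), Mul(y, Pow(s, 2))) (Function('h')(s, y) = Add(Mul(y, Pow(s, 2)), Mul(s, y)) = Add(Mul(s, y), Mul(y, Pow(s, 2))))
Mul(6, Add(-123, Function('h')(8, -1))) = Mul(6, Add(-123, Mul(8, -1, Add(1, 8)))) = Mul(6, Add(-123, Mul(8, -1, 9))) = Mul(6, Add(-123, -72)) = Mul(6, -195) = -1170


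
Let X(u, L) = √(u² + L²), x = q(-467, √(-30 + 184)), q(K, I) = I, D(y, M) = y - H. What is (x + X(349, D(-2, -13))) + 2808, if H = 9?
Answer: 2808 + √154 + √121922 ≈ 3169.6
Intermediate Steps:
D(y, M) = -9 + y (D(y, M) = y - 1*9 = y - 9 = -9 + y)
x = √154 (x = √(-30 + 184) = √154 ≈ 12.410)
X(u, L) = √(L² + u²)
(x + X(349, D(-2, -13))) + 2808 = (√154 + √((-9 - 2)² + 349²)) + 2808 = (√154 + √((-11)² + 121801)) + 2808 = (√154 + √(121 + 121801)) + 2808 = (√154 + √121922) + 2808 = 2808 + √154 + √121922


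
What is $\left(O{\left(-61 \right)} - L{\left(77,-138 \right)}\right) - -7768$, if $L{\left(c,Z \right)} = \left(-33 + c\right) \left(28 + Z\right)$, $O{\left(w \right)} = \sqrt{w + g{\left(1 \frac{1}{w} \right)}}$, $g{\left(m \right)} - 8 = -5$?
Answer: $12608 + i \sqrt{58} \approx 12608.0 + 7.6158 i$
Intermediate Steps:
$g{\left(m \right)} = 3$ ($g{\left(m \right)} = 8 - 5 = 3$)
$O{\left(w \right)} = \sqrt{3 + w}$ ($O{\left(w \right)} = \sqrt{w + 3} = \sqrt{3 + w}$)
$\left(O{\left(-61 \right)} - L{\left(77,-138 \right)}\right) - -7768 = \left(\sqrt{3 - 61} - \left(-924 - -4554 + 28 \cdot 77 - 10626\right)\right) - -7768 = \left(\sqrt{-58} - \left(-924 + 4554 + 2156 - 10626\right)\right) + 7768 = \left(i \sqrt{58} - -4840\right) + 7768 = \left(i \sqrt{58} + 4840\right) + 7768 = \left(4840 + i \sqrt{58}\right) + 7768 = 12608 + i \sqrt{58}$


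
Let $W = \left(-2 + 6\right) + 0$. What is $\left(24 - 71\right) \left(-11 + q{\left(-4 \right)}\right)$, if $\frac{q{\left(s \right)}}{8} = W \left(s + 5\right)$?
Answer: $-987$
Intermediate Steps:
$W = 4$ ($W = 4 + 0 = 4$)
$q{\left(s \right)} = 160 + 32 s$ ($q{\left(s \right)} = 8 \cdot 4 \left(s + 5\right) = 8 \cdot 4 \left(5 + s\right) = 8 \left(20 + 4 s\right) = 160 + 32 s$)
$\left(24 - 71\right) \left(-11 + q{\left(-4 \right)}\right) = \left(24 - 71\right) \left(-11 + \left(160 + 32 \left(-4\right)\right)\right) = - 47 \left(-11 + \left(160 - 128\right)\right) = - 47 \left(-11 + 32\right) = \left(-47\right) 21 = -987$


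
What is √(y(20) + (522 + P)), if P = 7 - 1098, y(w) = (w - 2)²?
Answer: 7*I*√5 ≈ 15.652*I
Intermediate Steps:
y(w) = (-2 + w)²
P = -1091
√(y(20) + (522 + P)) = √((-2 + 20)² + (522 - 1091)) = √(18² - 569) = √(324 - 569) = √(-245) = 7*I*√5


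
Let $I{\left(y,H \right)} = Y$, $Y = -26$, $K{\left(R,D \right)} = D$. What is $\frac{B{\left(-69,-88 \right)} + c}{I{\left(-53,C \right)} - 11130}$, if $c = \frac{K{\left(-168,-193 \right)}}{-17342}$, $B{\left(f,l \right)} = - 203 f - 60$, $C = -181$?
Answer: $- \frac{241869067}{193467352} \approx -1.2502$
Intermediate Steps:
$B{\left(f,l \right)} = -60 - 203 f$
$I{\left(y,H \right)} = -26$
$c = \frac{193}{17342}$ ($c = - \frac{193}{-17342} = \left(-193\right) \left(- \frac{1}{17342}\right) = \frac{193}{17342} \approx 0.011129$)
$\frac{B{\left(-69,-88 \right)} + c}{I{\left(-53,C \right)} - 11130} = \frac{\left(-60 - -14007\right) + \frac{193}{17342}}{-26 - 11130} = \frac{\left(-60 + 14007\right) + \frac{193}{17342}}{-26 + \left(-15583 + 4453\right)} = \frac{13947 + \frac{193}{17342}}{-26 - 11130} = \frac{241869067}{17342 \left(-11156\right)} = \frac{241869067}{17342} \left(- \frac{1}{11156}\right) = - \frac{241869067}{193467352}$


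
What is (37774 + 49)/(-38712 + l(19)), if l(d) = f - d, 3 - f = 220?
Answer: -37823/38948 ≈ -0.97112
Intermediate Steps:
f = -217 (f = 3 - 1*220 = 3 - 220 = -217)
l(d) = -217 - d
(37774 + 49)/(-38712 + l(19)) = (37774 + 49)/(-38712 + (-217 - 1*19)) = 37823/(-38712 + (-217 - 19)) = 37823/(-38712 - 236) = 37823/(-38948) = 37823*(-1/38948) = -37823/38948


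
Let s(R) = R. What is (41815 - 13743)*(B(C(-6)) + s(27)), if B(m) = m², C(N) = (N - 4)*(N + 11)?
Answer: 70937944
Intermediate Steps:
C(N) = (-4 + N)*(11 + N)
(41815 - 13743)*(B(C(-6)) + s(27)) = (41815 - 13743)*((-44 + (-6)² + 7*(-6))² + 27) = 28072*((-44 + 36 - 42)² + 27) = 28072*((-50)² + 27) = 28072*(2500 + 27) = 28072*2527 = 70937944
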